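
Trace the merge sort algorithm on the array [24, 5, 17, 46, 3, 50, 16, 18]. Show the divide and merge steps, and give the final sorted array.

Merge sort trace:

Split: [24, 5, 17, 46, 3, 50, 16, 18] -> [24, 5, 17, 46] and [3, 50, 16, 18]
  Split: [24, 5, 17, 46] -> [24, 5] and [17, 46]
    Split: [24, 5] -> [24] and [5]
    Merge: [24] + [5] -> [5, 24]
    Split: [17, 46] -> [17] and [46]
    Merge: [17] + [46] -> [17, 46]
  Merge: [5, 24] + [17, 46] -> [5, 17, 24, 46]
  Split: [3, 50, 16, 18] -> [3, 50] and [16, 18]
    Split: [3, 50] -> [3] and [50]
    Merge: [3] + [50] -> [3, 50]
    Split: [16, 18] -> [16] and [18]
    Merge: [16] + [18] -> [16, 18]
  Merge: [3, 50] + [16, 18] -> [3, 16, 18, 50]
Merge: [5, 17, 24, 46] + [3, 16, 18, 50] -> [3, 5, 16, 17, 18, 24, 46, 50]

Final sorted array: [3, 5, 16, 17, 18, 24, 46, 50]

The merge sort proceeds by recursively splitting the array and merging sorted halves.
After all merges, the sorted array is [3, 5, 16, 17, 18, 24, 46, 50].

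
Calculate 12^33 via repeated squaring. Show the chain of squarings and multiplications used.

Computing 12^33 by squaring (build up from 12^1; each line after the first costs one multiplication):

12^1 = 12
12^2 = (12^1)^2 = 12^2 = 144
12^4 = (12^2)^2 = 144^2 = 20736
12^8 = (12^4)^2 = 20736^2 = 429981696
12^16 = (12^8)^2 = 429981696^2 = 184884258895036416
12^32 = (12^16)^2 = 184884258895036416^2 = 34182189187166852111368841966125056
12^33 = 12 * 12^32 = 12 * 34182189187166852111368841966125056 = 410186270246002225336426103593500672

Result: 410186270246002225336426103593500672
Multiplications needed: 6 (6 lines after 12^1)

12^33 = 410186270246002225336426103593500672. Using exponentiation by squaring, this requires 6 multiplications. The key idea: if the exponent is even, square the half-power; if odd, multiply by the base once.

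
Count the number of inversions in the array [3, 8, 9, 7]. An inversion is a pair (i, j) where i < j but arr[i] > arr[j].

Finding inversions in [3, 8, 9, 7]:

(1, 3): arr[1]=8 > arr[3]=7
(2, 3): arr[2]=9 > arr[3]=7

Total inversions: 2

The array has 2 inversion(s): (1,3), (2,3). Each pair (i,j) satisfies i < j and arr[i] > arr[j].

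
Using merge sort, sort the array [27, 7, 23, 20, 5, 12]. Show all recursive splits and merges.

Merge sort trace:

Split: [27, 7, 23, 20, 5, 12] -> [27, 7, 23] and [20, 5, 12]
  Split: [27, 7, 23] -> [27] and [7, 23]
    Split: [7, 23] -> [7] and [23]
    Merge: [7] + [23] -> [7, 23]
  Merge: [27] + [7, 23] -> [7, 23, 27]
  Split: [20, 5, 12] -> [20] and [5, 12]
    Split: [5, 12] -> [5] and [12]
    Merge: [5] + [12] -> [5, 12]
  Merge: [20] + [5, 12] -> [5, 12, 20]
Merge: [7, 23, 27] + [5, 12, 20] -> [5, 7, 12, 20, 23, 27]

Final sorted array: [5, 7, 12, 20, 23, 27]

The merge sort proceeds by recursively splitting the array and merging sorted halves.
After all merges, the sorted array is [5, 7, 12, 20, 23, 27].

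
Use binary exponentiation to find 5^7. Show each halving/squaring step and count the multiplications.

Computing 5^7 by squaring (build up from 5^1; each line after the first costs one multiplication):

5^1 = 5
5^2 = (5^1)^2 = 5^2 = 25
5^3 = 5 * 5^2 = 5 * 25 = 125
5^6 = (5^3)^2 = 125^2 = 15625
5^7 = 5 * 5^6 = 5 * 15625 = 78125

Result: 78125
Multiplications needed: 4 (4 lines after 5^1)

5^7 = 78125. Using exponentiation by squaring, this requires 4 multiplications. The key idea: if the exponent is even, square the half-power; if odd, multiply by the base once.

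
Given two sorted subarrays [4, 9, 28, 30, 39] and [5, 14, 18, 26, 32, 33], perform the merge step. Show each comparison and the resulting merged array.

Merging process:

Compare 4 vs 5: take 4 from left. Merged: [4]
Compare 9 vs 5: take 5 from right. Merged: [4, 5]
Compare 9 vs 14: take 9 from left. Merged: [4, 5, 9]
Compare 28 vs 14: take 14 from right. Merged: [4, 5, 9, 14]
Compare 28 vs 18: take 18 from right. Merged: [4, 5, 9, 14, 18]
Compare 28 vs 26: take 26 from right. Merged: [4, 5, 9, 14, 18, 26]
Compare 28 vs 32: take 28 from left. Merged: [4, 5, 9, 14, 18, 26, 28]
Compare 30 vs 32: take 30 from left. Merged: [4, 5, 9, 14, 18, 26, 28, 30]
Compare 39 vs 32: take 32 from right. Merged: [4, 5, 9, 14, 18, 26, 28, 30, 32]
Compare 39 vs 33: take 33 from right. Merged: [4, 5, 9, 14, 18, 26, 28, 30, 32, 33]
Append remaining from left: [39]. Merged: [4, 5, 9, 14, 18, 26, 28, 30, 32, 33, 39]

Final merged array: [4, 5, 9, 14, 18, 26, 28, 30, 32, 33, 39]
Total comparisons: 10

The merged array is [4, 5, 9, 14, 18, 26, 28, 30, 32, 33, 39], requiring 10 comparisons. The merge step runs in O(n) time where n is the total number of elements.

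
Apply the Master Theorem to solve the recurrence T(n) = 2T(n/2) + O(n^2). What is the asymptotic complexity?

Master Theorem for T(n) = 2T(n/2) + O(n^2):

a = 2, b = 2, c = 2
log_b(a) = log_2(2) = 1.0000

Case 3: c = 2 > log_2(2) = 1.0000
T(n) = O(n^2) = O(n^2)

For T(n) = 2T(n/2) + O(n^2): log_2(2) = 1.0000. This is Case 3 of the Master Theorem (c > log_b(a), work dominated by root), giving O(n^2).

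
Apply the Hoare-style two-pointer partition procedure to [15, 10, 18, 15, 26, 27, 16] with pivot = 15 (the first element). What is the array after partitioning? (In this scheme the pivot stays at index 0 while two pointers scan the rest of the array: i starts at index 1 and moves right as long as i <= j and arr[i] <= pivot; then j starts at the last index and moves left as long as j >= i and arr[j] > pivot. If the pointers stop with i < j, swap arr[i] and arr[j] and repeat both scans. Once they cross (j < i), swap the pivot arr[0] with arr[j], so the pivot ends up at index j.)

Hoare-style two-pointer partition with pivot = 15:

Initial array: [15, 10, 18, 15, 26, 27, 16]

Pointers start at i = 1, j = 6.
i stops at index 2 (arr[2]=18 > 15), j stops at index 3 (arr[3]=15 <= 15): swap arr[2] and arr[3], array becomes [15, 10, 15, 18, 26, 27, 16]
i ends at 3, j ends at 2: the pointers have crossed (j < i), so scanning stops.

Swap pivot arr[0] with arr[2] to place pivot at position 2: [15, 10, 15, 18, 26, 27, 16]
Pivot position: 2

After partitioning with pivot 15, the array becomes [15, 10, 15, 18, 26, 27, 16]. The pivot is placed at index 2. All elements to the left of the pivot are <= 15, and all elements to the right are > 15.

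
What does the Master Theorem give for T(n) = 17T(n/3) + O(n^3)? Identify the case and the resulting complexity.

Master Theorem for T(n) = 17T(n/3) + O(n^3):

a = 17, b = 3, c = 3
log_b(a) = log_3(17) = 2.5789

Case 3: c = 3 > log_3(17) = 2.5789
T(n) = O(n^3) = O(n^3)

For T(n) = 17T(n/3) + O(n^3): log_3(17) = 2.5789. This is Case 3 of the Master Theorem (c > log_b(a), work dominated by root), giving O(n^3).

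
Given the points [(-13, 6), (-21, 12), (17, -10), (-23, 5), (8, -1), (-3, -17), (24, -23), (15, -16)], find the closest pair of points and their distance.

Computing all pairwise distances among 8 points:

d((-13, 6), (-21, 12)) = 10.0
d((-13, 6), (17, -10)) = 34.0
d((-13, 6), (-23, 5)) = 10.0499
d((-13, 6), (8, -1)) = 22.1359
d((-13, 6), (-3, -17)) = 25.0799
d((-13, 6), (24, -23)) = 47.0106
d((-13, 6), (15, -16)) = 35.609
d((-21, 12), (17, -10)) = 43.909
d((-21, 12), (-23, 5)) = 7.2801
d((-21, 12), (8, -1)) = 31.7805
d((-21, 12), (-3, -17)) = 34.1321
d((-21, 12), (24, -23)) = 57.0088
d((-21, 12), (15, -16)) = 45.607
d((17, -10), (-23, 5)) = 42.72
d((17, -10), (8, -1)) = 12.7279
d((17, -10), (-3, -17)) = 21.1896
d((17, -10), (24, -23)) = 14.7648
d((17, -10), (15, -16)) = 6.3246 <-- minimum
d((-23, 5), (8, -1)) = 31.5753
d((-23, 5), (-3, -17)) = 29.7321
d((-23, 5), (24, -23)) = 54.7083
d((-23, 5), (15, -16)) = 43.4166
d((8, -1), (-3, -17)) = 19.4165
d((8, -1), (24, -23)) = 27.2029
d((8, -1), (15, -16)) = 16.5529
d((-3, -17), (24, -23)) = 27.6586
d((-3, -17), (15, -16)) = 18.0278
d((24, -23), (15, -16)) = 11.4018

Closest pair: (17, -10) and (15, -16) with distance 6.3246

The closest pair is (17, -10) and (15, -16) with Euclidean distance 6.3246. For 8 points, brute-force pairwise comparison is shown above. For large n, the divide-and-conquer algorithm (sort by x, recurse on halves, check the dividing strip) achieves O(n log n).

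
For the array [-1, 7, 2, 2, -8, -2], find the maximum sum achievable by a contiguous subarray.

Using Kadane's algorithm on [-1, 7, 2, 2, -8, -2]:

Scanning through the array:
Position 1 (value 7): max_ending_here = 7, max_so_far = 7
Position 2 (value 2): max_ending_here = 9, max_so_far = 9
Position 3 (value 2): max_ending_here = 11, max_so_far = 11
Position 4 (value -8): max_ending_here = 3, max_so_far = 11
Position 5 (value -2): max_ending_here = 1, max_so_far = 11

Maximum subarray: [7, 2, 2]
Maximum sum: 11

The maximum subarray is [7, 2, 2] with sum 11. This subarray runs from index 1 to index 3.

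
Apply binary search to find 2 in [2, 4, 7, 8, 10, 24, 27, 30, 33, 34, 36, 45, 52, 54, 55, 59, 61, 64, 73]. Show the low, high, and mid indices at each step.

Binary search for 2 in [2, 4, 7, 8, 10, 24, 27, 30, 33, 34, 36, 45, 52, 54, 55, 59, 61, 64, 73]:

lo=0, hi=18, mid=9, arr[mid]=34 -> 34 > 2, search left half
lo=0, hi=8, mid=4, arr[mid]=10 -> 10 > 2, search left half
lo=0, hi=3, mid=1, arr[mid]=4 -> 4 > 2, search left half
lo=0, hi=0, mid=0, arr[mid]=2 -> Found target at index 0!

Binary search finds 2 at index 0 after 4 comparisons. The search repeatedly halves the search space by comparing with the middle element.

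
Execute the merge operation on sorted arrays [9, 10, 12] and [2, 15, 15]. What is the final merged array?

Merging process:

Compare 9 vs 2: take 2 from right. Merged: [2]
Compare 9 vs 15: take 9 from left. Merged: [2, 9]
Compare 10 vs 15: take 10 from left. Merged: [2, 9, 10]
Compare 12 vs 15: take 12 from left. Merged: [2, 9, 10, 12]
Append remaining from right: [15, 15]. Merged: [2, 9, 10, 12, 15, 15]

Final merged array: [2, 9, 10, 12, 15, 15]
Total comparisons: 4

The merged array is [2, 9, 10, 12, 15, 15], requiring 4 comparisons. The merge step runs in O(n) time where n is the total number of elements.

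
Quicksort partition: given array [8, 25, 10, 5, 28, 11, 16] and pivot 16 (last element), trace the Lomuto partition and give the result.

Lomuto partition with pivot = 16:

Initial array: [8, 25, 10, 5, 28, 11, 16]

arr[0]=8 <= 16: swap with position 0, array becomes [8, 25, 10, 5, 28, 11, 16]
arr[1]=25 > 16: no swap
arr[2]=10 <= 16: swap with position 1, array becomes [8, 10, 25, 5, 28, 11, 16]
arr[3]=5 <= 16: swap with position 2, array becomes [8, 10, 5, 25, 28, 11, 16]
arr[4]=28 > 16: no swap
arr[5]=11 <= 16: swap with position 3, array becomes [8, 10, 5, 11, 28, 25, 16]

Place pivot at position 4: [8, 10, 5, 11, 16, 25, 28]
Pivot position: 4

After partitioning with pivot 16, the array becomes [8, 10, 5, 11, 16, 25, 28]. The pivot is placed at index 4. All elements to the left of the pivot are <= 16, and all elements to the right are > 16.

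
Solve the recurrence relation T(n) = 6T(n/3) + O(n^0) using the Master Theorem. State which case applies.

Master Theorem for T(n) = 6T(n/3) + O(n^0):

a = 6, b = 3, c = 0
log_b(a) = log_3(6) = 1.6309

Case 1: c = 0 < log_3(6) = 1.6309
T(n) = O(n^(log_3 6))

For T(n) = 6T(n/3) + O(n^0): log_3(6) = 1.6309. This is Case 1 of the Master Theorem (c < log_b(a), work dominated by leaves), giving O(n^(log_3 6)).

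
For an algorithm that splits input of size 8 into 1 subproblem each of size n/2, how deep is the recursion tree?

For divide and conquer with division factor 2:

Problem sizes at each level:
Level 0: 8
Level 1: 4
Level 2: 2
Level 3: 1

The root is level 0 and the size-1 base case is level 3 (the tree spans levels 0 through 3, i.e. 4 levels counting the root), so the depth is the number of divisions: log_2(8) = 3

The recursion tree depth is log_2(8) = 3. At each level, the problem size is divided by 2, so it takes 3 divisions to reduce to a base case of size 1. The algorithm makes 1 recursive call at each level.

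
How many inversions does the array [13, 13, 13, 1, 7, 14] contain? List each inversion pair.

Finding inversions in [13, 13, 13, 1, 7, 14]:

(0, 3): arr[0]=13 > arr[3]=1
(0, 4): arr[0]=13 > arr[4]=7
(1, 3): arr[1]=13 > arr[3]=1
(1, 4): arr[1]=13 > arr[4]=7
(2, 3): arr[2]=13 > arr[3]=1
(2, 4): arr[2]=13 > arr[4]=7

Total inversions: 6

The array has 6 inversion(s): (0,3), (0,4), (1,3), (1,4), (2,3), (2,4). Each pair (i,j) satisfies i < j and arr[i] > arr[j].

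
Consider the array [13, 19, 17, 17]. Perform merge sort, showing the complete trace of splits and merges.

Merge sort trace:

Split: [13, 19, 17, 17] -> [13, 19] and [17, 17]
  Split: [13, 19] -> [13] and [19]
  Merge: [13] + [19] -> [13, 19]
  Split: [17, 17] -> [17] and [17]
  Merge: [17] + [17] -> [17, 17]
Merge: [13, 19] + [17, 17] -> [13, 17, 17, 19]

Final sorted array: [13, 17, 17, 19]

The merge sort proceeds by recursively splitting the array and merging sorted halves.
After all merges, the sorted array is [13, 17, 17, 19].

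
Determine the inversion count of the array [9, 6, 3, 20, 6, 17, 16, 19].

Finding inversions in [9, 6, 3, 20, 6, 17, 16, 19]:

(0, 1): arr[0]=9 > arr[1]=6
(0, 2): arr[0]=9 > arr[2]=3
(0, 4): arr[0]=9 > arr[4]=6
(1, 2): arr[1]=6 > arr[2]=3
(3, 4): arr[3]=20 > arr[4]=6
(3, 5): arr[3]=20 > arr[5]=17
(3, 6): arr[3]=20 > arr[6]=16
(3, 7): arr[3]=20 > arr[7]=19
(5, 6): arr[5]=17 > arr[6]=16

Total inversions: 9

The array has 9 inversion(s): (0,1), (0,2), (0,4), (1,2), (3,4), (3,5), (3,6), (3,7), (5,6). Each pair (i,j) satisfies i < j and arr[i] > arr[j].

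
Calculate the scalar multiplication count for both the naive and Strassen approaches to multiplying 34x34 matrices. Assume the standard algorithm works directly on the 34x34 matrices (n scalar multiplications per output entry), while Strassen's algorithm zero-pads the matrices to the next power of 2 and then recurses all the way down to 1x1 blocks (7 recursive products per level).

Matrix multiplication for 34x34 matrices:

Strassen's algorithm requires power-of-2 dimensions. Pad 34x34 to 64x64 (next power of 2).

Standard algorithm: 34^3 = 39304 multiplications
Strassen's algorithm: 7^(log2(64)) = 7^6 = 117649 multiplications
Difference: 39304 - 117649 = -78345 (Strassen uses MORE here due to padding overhead — for small or just-over-power-of-2 n, padding can outweigh the per-level savings)

Standard: 39304 multiplications (34^3). Strassen: 117649 multiplications (7^6, after padding to 64x64). Strassen reduces 8 recursive multiplications to 7 at each level.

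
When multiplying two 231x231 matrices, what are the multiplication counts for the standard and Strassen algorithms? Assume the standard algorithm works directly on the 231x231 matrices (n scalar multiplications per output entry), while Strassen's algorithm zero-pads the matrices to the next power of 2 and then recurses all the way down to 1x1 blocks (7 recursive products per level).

Matrix multiplication for 231x231 matrices:

Strassen's algorithm requires power-of-2 dimensions. Pad 231x231 to 256x256 (next power of 2).

Standard algorithm: 231^3 = 12326391 multiplications
Strassen's algorithm: 7^(log2(256)) = 7^8 = 5764801 multiplications
Savings: 12326391 - 5764801 = 6561590 multiplications

Standard: 12326391 multiplications (231^3). Strassen: 5764801 multiplications (7^8, after padding to 256x256). Strassen reduces 8 recursive multiplications to 7 at each level.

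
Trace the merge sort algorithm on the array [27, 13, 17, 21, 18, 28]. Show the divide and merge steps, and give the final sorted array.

Merge sort trace:

Split: [27, 13, 17, 21, 18, 28] -> [27, 13, 17] and [21, 18, 28]
  Split: [27, 13, 17] -> [27] and [13, 17]
    Split: [13, 17] -> [13] and [17]
    Merge: [13] + [17] -> [13, 17]
  Merge: [27] + [13, 17] -> [13, 17, 27]
  Split: [21, 18, 28] -> [21] and [18, 28]
    Split: [18, 28] -> [18] and [28]
    Merge: [18] + [28] -> [18, 28]
  Merge: [21] + [18, 28] -> [18, 21, 28]
Merge: [13, 17, 27] + [18, 21, 28] -> [13, 17, 18, 21, 27, 28]

Final sorted array: [13, 17, 18, 21, 27, 28]

The merge sort proceeds by recursively splitting the array and merging sorted halves.
After all merges, the sorted array is [13, 17, 18, 21, 27, 28].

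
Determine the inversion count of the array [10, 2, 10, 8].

Finding inversions in [10, 2, 10, 8]:

(0, 1): arr[0]=10 > arr[1]=2
(0, 3): arr[0]=10 > arr[3]=8
(2, 3): arr[2]=10 > arr[3]=8

Total inversions: 3

The array has 3 inversion(s): (0,1), (0,3), (2,3). Each pair (i,j) satisfies i < j and arr[i] > arr[j].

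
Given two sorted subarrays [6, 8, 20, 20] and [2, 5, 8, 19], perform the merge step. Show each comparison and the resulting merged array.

Merging process:

Compare 6 vs 2: take 2 from right. Merged: [2]
Compare 6 vs 5: take 5 from right. Merged: [2, 5]
Compare 6 vs 8: take 6 from left. Merged: [2, 5, 6]
Compare 8 vs 8: take 8 from left. Merged: [2, 5, 6, 8]
Compare 20 vs 8: take 8 from right. Merged: [2, 5, 6, 8, 8]
Compare 20 vs 19: take 19 from right. Merged: [2, 5, 6, 8, 8, 19]
Append remaining from left: [20, 20]. Merged: [2, 5, 6, 8, 8, 19, 20, 20]

Final merged array: [2, 5, 6, 8, 8, 19, 20, 20]
Total comparisons: 6

The merged array is [2, 5, 6, 8, 8, 19, 20, 20], requiring 6 comparisons. The merge step runs in O(n) time where n is the total number of elements.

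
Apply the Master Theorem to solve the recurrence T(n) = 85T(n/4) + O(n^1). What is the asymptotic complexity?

Master Theorem for T(n) = 85T(n/4) + O(n^1):

a = 85, b = 4, c = 1
log_b(a) = log_4(85) = 3.2047

Case 1: c = 1 < log_4(85) = 3.2047
T(n) = O(n^(log_4 85))

For T(n) = 85T(n/4) + O(n^1): log_4(85) = 3.2047. This is Case 1 of the Master Theorem (c < log_b(a), work dominated by leaves), giving O(n^(log_4 85)).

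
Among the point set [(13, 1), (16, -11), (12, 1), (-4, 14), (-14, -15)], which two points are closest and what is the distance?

Computing all pairwise distances among 5 points:

d((13, 1), (16, -11)) = 12.3693
d((13, 1), (12, 1)) = 1.0 <-- minimum
d((13, 1), (-4, 14)) = 21.4009
d((13, 1), (-14, -15)) = 31.3847
d((16, -11), (12, 1)) = 12.6491
d((16, -11), (-4, 14)) = 32.0156
d((16, -11), (-14, -15)) = 30.2655
d((12, 1), (-4, 14)) = 20.6155
d((12, 1), (-14, -15)) = 30.5287
d((-4, 14), (-14, -15)) = 30.6757

Closest pair: (13, 1) and (12, 1) with distance 1.0

The closest pair is (13, 1) and (12, 1) with Euclidean distance 1.0. For 5 points, brute-force pairwise comparison is shown above. For large n, the divide-and-conquer algorithm (sort by x, recurse on halves, check the dividing strip) achieves O(n log n).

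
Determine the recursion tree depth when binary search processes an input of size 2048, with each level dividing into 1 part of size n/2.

For divide and conquer with division factor 2:

Problem sizes at each level:
Level 0: 2048
Level 1: 1024
Level 2: 512
Level 3: 256
Level 4: 128
Level 5: 64
Level 6: 32
Level 7: 16
Level 8: 8
Level 9: 4
Level 10: 2
Level 11: 1

The root is level 0 and the size-1 base case is level 11 (the tree spans levels 0 through 11, i.e. 12 levels counting the root), so the depth is the number of divisions: log_2(2048) = 11

The recursion tree depth is log_2(2048) = 11. At each level, the problem size is divided by 2, so it takes 11 divisions to reduce to a base case of size 1. The algorithm makes 1 recursive call at each level.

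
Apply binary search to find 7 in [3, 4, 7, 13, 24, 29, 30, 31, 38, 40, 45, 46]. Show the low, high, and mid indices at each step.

Binary search for 7 in [3, 4, 7, 13, 24, 29, 30, 31, 38, 40, 45, 46]:

lo=0, hi=11, mid=5, arr[mid]=29 -> 29 > 7, search left half
lo=0, hi=4, mid=2, arr[mid]=7 -> Found target at index 2!

Binary search finds 7 at index 2 after 2 comparisons. The search repeatedly halves the search space by comparing with the middle element.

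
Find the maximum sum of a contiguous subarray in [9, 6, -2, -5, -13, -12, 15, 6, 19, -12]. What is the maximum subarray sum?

Using Kadane's algorithm on [9, 6, -2, -5, -13, -12, 15, 6, 19, -12]:

Scanning through the array:
Position 1 (value 6): max_ending_here = 15, max_so_far = 15
Position 2 (value -2): max_ending_here = 13, max_so_far = 15
Position 3 (value -5): max_ending_here = 8, max_so_far = 15
Position 4 (value -13): max_ending_here = -5, max_so_far = 15
Position 5 (value -12): max_ending_here = -12, max_so_far = 15
Position 6 (value 15): max_ending_here = 15, max_so_far = 15
Position 7 (value 6): max_ending_here = 21, max_so_far = 21
Position 8 (value 19): max_ending_here = 40, max_so_far = 40
Position 9 (value -12): max_ending_here = 28, max_so_far = 40

Maximum subarray: [15, 6, 19]
Maximum sum: 40

The maximum subarray is [15, 6, 19] with sum 40. This subarray runs from index 6 to index 8.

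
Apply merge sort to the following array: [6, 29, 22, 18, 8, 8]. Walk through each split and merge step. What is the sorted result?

Merge sort trace:

Split: [6, 29, 22, 18, 8, 8] -> [6, 29, 22] and [18, 8, 8]
  Split: [6, 29, 22] -> [6] and [29, 22]
    Split: [29, 22] -> [29] and [22]
    Merge: [29] + [22] -> [22, 29]
  Merge: [6] + [22, 29] -> [6, 22, 29]
  Split: [18, 8, 8] -> [18] and [8, 8]
    Split: [8, 8] -> [8] and [8]
    Merge: [8] + [8] -> [8, 8]
  Merge: [18] + [8, 8] -> [8, 8, 18]
Merge: [6, 22, 29] + [8, 8, 18] -> [6, 8, 8, 18, 22, 29]

Final sorted array: [6, 8, 8, 18, 22, 29]

The merge sort proceeds by recursively splitting the array and merging sorted halves.
After all merges, the sorted array is [6, 8, 8, 18, 22, 29].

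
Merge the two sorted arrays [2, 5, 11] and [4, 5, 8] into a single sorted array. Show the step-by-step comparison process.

Merging process:

Compare 2 vs 4: take 2 from left. Merged: [2]
Compare 5 vs 4: take 4 from right. Merged: [2, 4]
Compare 5 vs 5: take 5 from left. Merged: [2, 4, 5]
Compare 11 vs 5: take 5 from right. Merged: [2, 4, 5, 5]
Compare 11 vs 8: take 8 from right. Merged: [2, 4, 5, 5, 8]
Append remaining from left: [11]. Merged: [2, 4, 5, 5, 8, 11]

Final merged array: [2, 4, 5, 5, 8, 11]
Total comparisons: 5

The merged array is [2, 4, 5, 5, 8, 11], requiring 5 comparisons. The merge step runs in O(n) time where n is the total number of elements.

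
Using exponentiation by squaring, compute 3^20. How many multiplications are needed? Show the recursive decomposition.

Computing 3^20 by squaring (build up from 3^1; each line after the first costs one multiplication):

3^1 = 3
3^2 = (3^1)^2 = 3^2 = 9
3^4 = (3^2)^2 = 9^2 = 81
3^5 = 3 * 3^4 = 3 * 81 = 243
3^10 = (3^5)^2 = 243^2 = 59049
3^20 = (3^10)^2 = 59049^2 = 3486784401

Result: 3486784401
Multiplications needed: 5 (5 lines after 3^1)

3^20 = 3486784401. Using exponentiation by squaring, this requires 5 multiplications. The key idea: if the exponent is even, square the half-power; if odd, multiply by the base once.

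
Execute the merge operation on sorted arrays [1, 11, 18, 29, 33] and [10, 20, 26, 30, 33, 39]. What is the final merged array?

Merging process:

Compare 1 vs 10: take 1 from left. Merged: [1]
Compare 11 vs 10: take 10 from right. Merged: [1, 10]
Compare 11 vs 20: take 11 from left. Merged: [1, 10, 11]
Compare 18 vs 20: take 18 from left. Merged: [1, 10, 11, 18]
Compare 29 vs 20: take 20 from right. Merged: [1, 10, 11, 18, 20]
Compare 29 vs 26: take 26 from right. Merged: [1, 10, 11, 18, 20, 26]
Compare 29 vs 30: take 29 from left. Merged: [1, 10, 11, 18, 20, 26, 29]
Compare 33 vs 30: take 30 from right. Merged: [1, 10, 11, 18, 20, 26, 29, 30]
Compare 33 vs 33: take 33 from left. Merged: [1, 10, 11, 18, 20, 26, 29, 30, 33]
Append remaining from right: [33, 39]. Merged: [1, 10, 11, 18, 20, 26, 29, 30, 33, 33, 39]

Final merged array: [1, 10, 11, 18, 20, 26, 29, 30, 33, 33, 39]
Total comparisons: 9

The merged array is [1, 10, 11, 18, 20, 26, 29, 30, 33, 33, 39], requiring 9 comparisons. The merge step runs in O(n) time where n is the total number of elements.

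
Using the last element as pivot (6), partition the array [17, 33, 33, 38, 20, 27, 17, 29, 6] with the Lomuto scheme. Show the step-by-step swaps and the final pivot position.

Lomuto partition with pivot = 6:

Initial array: [17, 33, 33, 38, 20, 27, 17, 29, 6]

arr[0]=17 > 6: no swap
arr[1]=33 > 6: no swap
arr[2]=33 > 6: no swap
arr[3]=38 > 6: no swap
arr[4]=20 > 6: no swap
arr[5]=27 > 6: no swap
arr[6]=17 > 6: no swap
arr[7]=29 > 6: no swap

Place pivot at position 0: [6, 33, 33, 38, 20, 27, 17, 29, 17]
Pivot position: 0

After partitioning with pivot 6, the array becomes [6, 33, 33, 38, 20, 27, 17, 29, 17]. The pivot is placed at index 0. All elements to the left of the pivot are <= 6, and all elements to the right are > 6.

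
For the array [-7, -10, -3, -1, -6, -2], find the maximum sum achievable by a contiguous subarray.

Using Kadane's algorithm on [-7, -10, -3, -1, -6, -2]:

Scanning through the array:
Position 1 (value -10): max_ending_here = -10, max_so_far = -7
Position 2 (value -3): max_ending_here = -3, max_so_far = -3
Position 3 (value -1): max_ending_here = -1, max_so_far = -1
Position 4 (value -6): max_ending_here = -6, max_so_far = -1
Position 5 (value -2): max_ending_here = -2, max_so_far = -1

Maximum subarray: [-1]
Maximum sum: -1

The maximum subarray is [-1] with sum -1. This subarray runs from index 3 to index 3.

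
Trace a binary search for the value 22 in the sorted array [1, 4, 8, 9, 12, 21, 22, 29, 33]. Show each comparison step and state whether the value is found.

Binary search for 22 in [1, 4, 8, 9, 12, 21, 22, 29, 33]:

lo=0, hi=8, mid=4, arr[mid]=12 -> 12 < 22, search right half
lo=5, hi=8, mid=6, arr[mid]=22 -> Found target at index 6!

Binary search finds 22 at index 6 after 2 comparisons. The search repeatedly halves the search space by comparing with the middle element.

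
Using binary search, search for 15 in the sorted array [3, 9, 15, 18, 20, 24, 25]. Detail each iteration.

Binary search for 15 in [3, 9, 15, 18, 20, 24, 25]:

lo=0, hi=6, mid=3, arr[mid]=18 -> 18 > 15, search left half
lo=0, hi=2, mid=1, arr[mid]=9 -> 9 < 15, search right half
lo=2, hi=2, mid=2, arr[mid]=15 -> Found target at index 2!

Binary search finds 15 at index 2 after 3 comparisons. The search repeatedly halves the search space by comparing with the middle element.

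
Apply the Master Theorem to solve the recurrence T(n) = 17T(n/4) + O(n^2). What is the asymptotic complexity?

Master Theorem for T(n) = 17T(n/4) + O(n^2):

a = 17, b = 4, c = 2
log_b(a) = log_4(17) = 2.0437

Case 1: c = 2 < log_4(17) = 2.0437
T(n) = O(n^(log_4 17))

For T(n) = 17T(n/4) + O(n^2): log_4(17) = 2.0437. This is Case 1 of the Master Theorem (c < log_b(a), work dominated by leaves), giving O(n^(log_4 17)).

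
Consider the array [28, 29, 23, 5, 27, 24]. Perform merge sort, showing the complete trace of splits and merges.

Merge sort trace:

Split: [28, 29, 23, 5, 27, 24] -> [28, 29, 23] and [5, 27, 24]
  Split: [28, 29, 23] -> [28] and [29, 23]
    Split: [29, 23] -> [29] and [23]
    Merge: [29] + [23] -> [23, 29]
  Merge: [28] + [23, 29] -> [23, 28, 29]
  Split: [5, 27, 24] -> [5] and [27, 24]
    Split: [27, 24] -> [27] and [24]
    Merge: [27] + [24] -> [24, 27]
  Merge: [5] + [24, 27] -> [5, 24, 27]
Merge: [23, 28, 29] + [5, 24, 27] -> [5, 23, 24, 27, 28, 29]

Final sorted array: [5, 23, 24, 27, 28, 29]

The merge sort proceeds by recursively splitting the array and merging sorted halves.
After all merges, the sorted array is [5, 23, 24, 27, 28, 29].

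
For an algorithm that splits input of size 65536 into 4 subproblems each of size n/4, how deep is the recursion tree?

For divide and conquer with division factor 4:

Problem sizes at each level:
Level 0: 65536
Level 1: 16384
Level 2: 4096
Level 3: 1024
Level 4: 256
Level 5: 64
Level 6: 16
Level 7: 4
Level 8: 1

The root is level 0 and the size-1 base case is level 8 (the tree spans levels 0 through 8, i.e. 9 levels counting the root), so the depth is the number of divisions: log_4(65536) = 8

The recursion tree depth is log_4(65536) = 8. At each level, the problem size is divided by 4, so it takes 8 divisions to reduce to a base case of size 1. The algorithm makes 4 recursive calls at each level.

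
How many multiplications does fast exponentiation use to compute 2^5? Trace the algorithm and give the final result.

Computing 2^5 by squaring (build up from 2^1; each line after the first costs one multiplication):

2^1 = 2
2^2 = (2^1)^2 = 2^2 = 4
2^4 = (2^2)^2 = 4^2 = 16
2^5 = 2 * 2^4 = 2 * 16 = 32

Result: 32
Multiplications needed: 3 (3 lines after 2^1)

2^5 = 32. Using exponentiation by squaring, this requires 3 multiplications. The key idea: if the exponent is even, square the half-power; if odd, multiply by the base once.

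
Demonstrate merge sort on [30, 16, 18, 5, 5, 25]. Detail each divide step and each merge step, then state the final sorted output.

Merge sort trace:

Split: [30, 16, 18, 5, 5, 25] -> [30, 16, 18] and [5, 5, 25]
  Split: [30, 16, 18] -> [30] and [16, 18]
    Split: [16, 18] -> [16] and [18]
    Merge: [16] + [18] -> [16, 18]
  Merge: [30] + [16, 18] -> [16, 18, 30]
  Split: [5, 5, 25] -> [5] and [5, 25]
    Split: [5, 25] -> [5] and [25]
    Merge: [5] + [25] -> [5, 25]
  Merge: [5] + [5, 25] -> [5, 5, 25]
Merge: [16, 18, 30] + [5, 5, 25] -> [5, 5, 16, 18, 25, 30]

Final sorted array: [5, 5, 16, 18, 25, 30]

The merge sort proceeds by recursively splitting the array and merging sorted halves.
After all merges, the sorted array is [5, 5, 16, 18, 25, 30].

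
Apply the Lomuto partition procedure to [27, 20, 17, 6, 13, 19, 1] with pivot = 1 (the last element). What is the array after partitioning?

Lomuto partition with pivot = 1:

Initial array: [27, 20, 17, 6, 13, 19, 1]

arr[0]=27 > 1: no swap
arr[1]=20 > 1: no swap
arr[2]=17 > 1: no swap
arr[3]=6 > 1: no swap
arr[4]=13 > 1: no swap
arr[5]=19 > 1: no swap

Place pivot at position 0: [1, 20, 17, 6, 13, 19, 27]
Pivot position: 0

After partitioning with pivot 1, the array becomes [1, 20, 17, 6, 13, 19, 27]. The pivot is placed at index 0. All elements to the left of the pivot are <= 1, and all elements to the right are > 1.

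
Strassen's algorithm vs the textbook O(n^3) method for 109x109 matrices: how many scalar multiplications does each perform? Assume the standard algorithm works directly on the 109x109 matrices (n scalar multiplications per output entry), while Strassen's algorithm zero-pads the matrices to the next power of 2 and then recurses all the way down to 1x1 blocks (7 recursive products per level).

Matrix multiplication for 109x109 matrices:

Strassen's algorithm requires power-of-2 dimensions. Pad 109x109 to 128x128 (next power of 2).

Standard algorithm: 109^3 = 1295029 multiplications
Strassen's algorithm: 7^(log2(128)) = 7^7 = 823543 multiplications
Savings: 1295029 - 823543 = 471486 multiplications

Standard: 1295029 multiplications (109^3). Strassen: 823543 multiplications (7^7, after padding to 128x128). Strassen reduces 8 recursive multiplications to 7 at each level.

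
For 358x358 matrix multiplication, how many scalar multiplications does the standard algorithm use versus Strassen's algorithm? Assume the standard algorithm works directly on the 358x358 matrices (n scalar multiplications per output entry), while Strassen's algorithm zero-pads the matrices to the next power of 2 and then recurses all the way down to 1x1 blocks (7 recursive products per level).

Matrix multiplication for 358x358 matrices:

Strassen's algorithm requires power-of-2 dimensions. Pad 358x358 to 512x512 (next power of 2).

Standard algorithm: 358^3 = 45882712 multiplications
Strassen's algorithm: 7^(log2(512)) = 7^9 = 40353607 multiplications
Savings: 45882712 - 40353607 = 5529105 multiplications

Standard: 45882712 multiplications (358^3). Strassen: 40353607 multiplications (7^9, after padding to 512x512). Strassen reduces 8 recursive multiplications to 7 at each level.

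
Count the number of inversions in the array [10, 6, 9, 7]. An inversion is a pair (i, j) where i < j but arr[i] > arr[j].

Finding inversions in [10, 6, 9, 7]:

(0, 1): arr[0]=10 > arr[1]=6
(0, 2): arr[0]=10 > arr[2]=9
(0, 3): arr[0]=10 > arr[3]=7
(2, 3): arr[2]=9 > arr[3]=7

Total inversions: 4

The array has 4 inversion(s): (0,1), (0,2), (0,3), (2,3). Each pair (i,j) satisfies i < j and arr[i] > arr[j].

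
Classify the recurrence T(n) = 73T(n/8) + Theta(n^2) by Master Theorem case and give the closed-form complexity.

Master Theorem for T(n) = 73T(n/8) + O(n^2):

a = 73, b = 8, c = 2
log_b(a) = log_8(73) = 2.0633

Case 1: c = 2 < log_8(73) = 2.0633
T(n) = O(n^(log_8 73))

For T(n) = 73T(n/8) + O(n^2): log_8(73) = 2.0633. This is Case 1 of the Master Theorem (c < log_b(a), work dominated by leaves), giving O(n^(log_8 73)).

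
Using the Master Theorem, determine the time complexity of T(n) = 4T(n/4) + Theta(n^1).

Master Theorem for T(n) = 4T(n/4) + O(n^1):

a = 4, b = 4, c = 1
log_b(a) = log_4(4) = 1.0000

Case 2: c = 1 = log_4(4) = 1.0000
T(n) = O(n^1 log n) = O(n log n)

For T(n) = 4T(n/4) + O(n^1): log_4(4) = 1.0000. This is Case 2 of the Master Theorem (c = log_b(a), equal work at all levels), giving O(n log n).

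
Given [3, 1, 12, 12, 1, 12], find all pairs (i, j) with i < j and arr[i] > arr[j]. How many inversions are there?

Finding inversions in [3, 1, 12, 12, 1, 12]:

(0, 1): arr[0]=3 > arr[1]=1
(0, 4): arr[0]=3 > arr[4]=1
(2, 4): arr[2]=12 > arr[4]=1
(3, 4): arr[3]=12 > arr[4]=1

Total inversions: 4

The array has 4 inversion(s): (0,1), (0,4), (2,4), (3,4). Each pair (i,j) satisfies i < j and arr[i] > arr[j].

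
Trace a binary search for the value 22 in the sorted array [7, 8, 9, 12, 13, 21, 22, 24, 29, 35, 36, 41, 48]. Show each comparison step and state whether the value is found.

Binary search for 22 in [7, 8, 9, 12, 13, 21, 22, 24, 29, 35, 36, 41, 48]:

lo=0, hi=12, mid=6, arr[mid]=22 -> Found target at index 6!

Binary search finds 22 at index 6 after 1 comparisons. The search repeatedly halves the search space by comparing with the middle element.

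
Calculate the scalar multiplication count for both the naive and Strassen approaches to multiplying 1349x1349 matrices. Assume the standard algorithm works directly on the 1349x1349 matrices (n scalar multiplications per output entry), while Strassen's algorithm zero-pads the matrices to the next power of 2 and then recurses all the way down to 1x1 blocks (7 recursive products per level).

Matrix multiplication for 1349x1349 matrices:

Strassen's algorithm requires power-of-2 dimensions. Pad 1349x1349 to 2048x2048 (next power of 2).

Standard algorithm: 1349^3 = 2454911549 multiplications
Strassen's algorithm: 7^(log2(2048)) = 7^11 = 1977326743 multiplications
Savings: 2454911549 - 1977326743 = 477584806 multiplications

Standard: 2454911549 multiplications (1349^3). Strassen: 1977326743 multiplications (7^11, after padding to 2048x2048). Strassen reduces 8 recursive multiplications to 7 at each level.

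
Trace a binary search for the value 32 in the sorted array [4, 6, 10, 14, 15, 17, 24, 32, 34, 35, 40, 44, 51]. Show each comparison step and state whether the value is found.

Binary search for 32 in [4, 6, 10, 14, 15, 17, 24, 32, 34, 35, 40, 44, 51]:

lo=0, hi=12, mid=6, arr[mid]=24 -> 24 < 32, search right half
lo=7, hi=12, mid=9, arr[mid]=35 -> 35 > 32, search left half
lo=7, hi=8, mid=7, arr[mid]=32 -> Found target at index 7!

Binary search finds 32 at index 7 after 3 comparisons. The search repeatedly halves the search space by comparing with the middle element.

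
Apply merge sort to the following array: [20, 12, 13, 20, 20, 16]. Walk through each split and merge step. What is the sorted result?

Merge sort trace:

Split: [20, 12, 13, 20, 20, 16] -> [20, 12, 13] and [20, 20, 16]
  Split: [20, 12, 13] -> [20] and [12, 13]
    Split: [12, 13] -> [12] and [13]
    Merge: [12] + [13] -> [12, 13]
  Merge: [20] + [12, 13] -> [12, 13, 20]
  Split: [20, 20, 16] -> [20] and [20, 16]
    Split: [20, 16] -> [20] and [16]
    Merge: [20] + [16] -> [16, 20]
  Merge: [20] + [16, 20] -> [16, 20, 20]
Merge: [12, 13, 20] + [16, 20, 20] -> [12, 13, 16, 20, 20, 20]

Final sorted array: [12, 13, 16, 20, 20, 20]

The merge sort proceeds by recursively splitting the array and merging sorted halves.
After all merges, the sorted array is [12, 13, 16, 20, 20, 20].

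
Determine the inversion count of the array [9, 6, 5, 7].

Finding inversions in [9, 6, 5, 7]:

(0, 1): arr[0]=9 > arr[1]=6
(0, 2): arr[0]=9 > arr[2]=5
(0, 3): arr[0]=9 > arr[3]=7
(1, 2): arr[1]=6 > arr[2]=5

Total inversions: 4

The array has 4 inversion(s): (0,1), (0,2), (0,3), (1,2). Each pair (i,j) satisfies i < j and arr[i] > arr[j].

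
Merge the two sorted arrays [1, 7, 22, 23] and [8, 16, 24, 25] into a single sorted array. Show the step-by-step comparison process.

Merging process:

Compare 1 vs 8: take 1 from left. Merged: [1]
Compare 7 vs 8: take 7 from left. Merged: [1, 7]
Compare 22 vs 8: take 8 from right. Merged: [1, 7, 8]
Compare 22 vs 16: take 16 from right. Merged: [1, 7, 8, 16]
Compare 22 vs 24: take 22 from left. Merged: [1, 7, 8, 16, 22]
Compare 23 vs 24: take 23 from left. Merged: [1, 7, 8, 16, 22, 23]
Append remaining from right: [24, 25]. Merged: [1, 7, 8, 16, 22, 23, 24, 25]

Final merged array: [1, 7, 8, 16, 22, 23, 24, 25]
Total comparisons: 6

The merged array is [1, 7, 8, 16, 22, 23, 24, 25], requiring 6 comparisons. The merge step runs in O(n) time where n is the total number of elements.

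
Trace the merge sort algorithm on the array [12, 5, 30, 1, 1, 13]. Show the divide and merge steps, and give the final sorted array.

Merge sort trace:

Split: [12, 5, 30, 1, 1, 13] -> [12, 5, 30] and [1, 1, 13]
  Split: [12, 5, 30] -> [12] and [5, 30]
    Split: [5, 30] -> [5] and [30]
    Merge: [5] + [30] -> [5, 30]
  Merge: [12] + [5, 30] -> [5, 12, 30]
  Split: [1, 1, 13] -> [1] and [1, 13]
    Split: [1, 13] -> [1] and [13]
    Merge: [1] + [13] -> [1, 13]
  Merge: [1] + [1, 13] -> [1, 1, 13]
Merge: [5, 12, 30] + [1, 1, 13] -> [1, 1, 5, 12, 13, 30]

Final sorted array: [1, 1, 5, 12, 13, 30]

The merge sort proceeds by recursively splitting the array and merging sorted halves.
After all merges, the sorted array is [1, 1, 5, 12, 13, 30].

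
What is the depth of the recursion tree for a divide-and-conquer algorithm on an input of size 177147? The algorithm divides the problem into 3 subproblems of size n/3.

For divide and conquer with division factor 3:

Problem sizes at each level:
Level 0: 177147
Level 1: 59049
Level 2: 19683
Level 3: 6561
Level 4: 2187
Level 5: 729
Level 6: 243
Level 7: 81
Level 8: 27
Level 9: 9
Level 10: 3
Level 11: 1

The root is level 0 and the size-1 base case is level 11 (the tree spans levels 0 through 11, i.e. 12 levels counting the root), so the depth is the number of divisions: log_3(177147) = 11

The recursion tree depth is log_3(177147) = 11. At each level, the problem size is divided by 3, so it takes 11 divisions to reduce to a base case of size 1. The algorithm makes 3 recursive calls at each level.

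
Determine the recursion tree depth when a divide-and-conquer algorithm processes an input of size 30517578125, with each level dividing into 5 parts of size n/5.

For divide and conquer with division factor 5:

Problem sizes at each level:
Level 0: 30517578125
Level 1: 6103515625
Level 2: 1220703125
Level 3: 244140625
Level 4: 48828125
Level 5: 9765625
Level 6: 1953125
Level 7: 390625
Level 8: 78125
Level 9: 15625
Level 10: 3125
Level 11: 625
Level 12: 125
Level 13: 25
Level 14: 5
Level 15: 1

The root is level 0 and the size-1 base case is level 15 (the tree spans levels 0 through 15, i.e. 16 levels counting the root), so the depth is the number of divisions: log_5(30517578125) = 15

The recursion tree depth is log_5(30517578125) = 15. At each level, the problem size is divided by 5, so it takes 15 divisions to reduce to a base case of size 1. The algorithm makes 5 recursive calls at each level.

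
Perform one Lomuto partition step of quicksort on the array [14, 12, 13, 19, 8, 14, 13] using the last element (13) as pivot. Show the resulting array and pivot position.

Lomuto partition with pivot = 13:

Initial array: [14, 12, 13, 19, 8, 14, 13]

arr[0]=14 > 13: no swap
arr[1]=12 <= 13: swap with position 0, array becomes [12, 14, 13, 19, 8, 14, 13]
arr[2]=13 <= 13: swap with position 1, array becomes [12, 13, 14, 19, 8, 14, 13]
arr[3]=19 > 13: no swap
arr[4]=8 <= 13: swap with position 2, array becomes [12, 13, 8, 19, 14, 14, 13]
arr[5]=14 > 13: no swap

Place pivot at position 3: [12, 13, 8, 13, 14, 14, 19]
Pivot position: 3

After partitioning with pivot 13, the array becomes [12, 13, 8, 13, 14, 14, 19]. The pivot is placed at index 3. All elements to the left of the pivot are <= 13, and all elements to the right are > 13.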